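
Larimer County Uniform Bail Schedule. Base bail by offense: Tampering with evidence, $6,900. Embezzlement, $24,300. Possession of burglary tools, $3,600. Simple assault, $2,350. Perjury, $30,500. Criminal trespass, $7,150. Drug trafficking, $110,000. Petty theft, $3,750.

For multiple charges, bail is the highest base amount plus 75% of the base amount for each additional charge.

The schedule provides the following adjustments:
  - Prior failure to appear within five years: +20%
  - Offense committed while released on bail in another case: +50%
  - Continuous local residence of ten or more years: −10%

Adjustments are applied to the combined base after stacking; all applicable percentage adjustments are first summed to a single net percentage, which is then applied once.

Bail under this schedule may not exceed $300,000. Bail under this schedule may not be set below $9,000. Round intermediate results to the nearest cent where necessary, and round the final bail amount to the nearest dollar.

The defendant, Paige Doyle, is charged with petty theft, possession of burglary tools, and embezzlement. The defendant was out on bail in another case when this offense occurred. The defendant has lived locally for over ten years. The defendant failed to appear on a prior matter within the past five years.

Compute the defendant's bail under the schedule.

Base amounts from the schedule: petty theft $3,750; possession of burglary tools $3,600; embezzlement $24,300.
Stacking rule: highest base plus 75% of each additional charge. Highest is embezzlement at $24,300. Additional: $3,750 × 75% = $2,812.50; $3,600 × 75% = $2,700. Combined base = $24,300 + $5,512.50 = $29,812.50.
Net percentage adjustment: +20% +50% −10% = +60%. $29,812.50 × 1.6 = $47,700.
$47,700 is within the $300,000 maximum.
$47,700 is at or above the $9,000 minimum.

$47,700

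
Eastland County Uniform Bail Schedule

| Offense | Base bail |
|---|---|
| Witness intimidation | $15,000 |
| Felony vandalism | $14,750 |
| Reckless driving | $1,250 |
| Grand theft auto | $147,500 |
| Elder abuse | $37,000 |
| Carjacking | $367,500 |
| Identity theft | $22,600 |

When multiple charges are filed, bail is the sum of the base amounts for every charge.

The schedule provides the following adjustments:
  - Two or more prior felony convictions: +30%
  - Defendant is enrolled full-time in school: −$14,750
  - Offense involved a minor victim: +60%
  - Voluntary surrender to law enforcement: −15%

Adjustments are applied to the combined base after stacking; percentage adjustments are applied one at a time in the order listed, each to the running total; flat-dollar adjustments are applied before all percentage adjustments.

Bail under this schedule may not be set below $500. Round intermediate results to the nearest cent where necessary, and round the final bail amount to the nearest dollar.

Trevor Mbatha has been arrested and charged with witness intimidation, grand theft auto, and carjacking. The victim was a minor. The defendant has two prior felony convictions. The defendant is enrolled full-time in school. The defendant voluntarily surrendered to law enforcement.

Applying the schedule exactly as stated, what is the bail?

Base amounts from the schedule: witness intimidation $15,000; grand theft auto $147,500; carjacking $367,500.
Stacking rule: sum of all bases. $15,000 + $147,500 + $367,500 = $530,000.
Defendant is enrolled full-time in school (−$14,750 flat): $530,000 − $14,750 = $515,250.
Two or more prior felony convictions (+30%): $515,250 × 1.3 = $669,825.
Offense involved a minor victim (+60%): $669,825 × 1.6 = $1,071,720.
Voluntary surrender to law enforcement (−15%): $1,071,720 × 0.85 = $910,962.
$910,962 is at or above the $500 minimum.

$910,962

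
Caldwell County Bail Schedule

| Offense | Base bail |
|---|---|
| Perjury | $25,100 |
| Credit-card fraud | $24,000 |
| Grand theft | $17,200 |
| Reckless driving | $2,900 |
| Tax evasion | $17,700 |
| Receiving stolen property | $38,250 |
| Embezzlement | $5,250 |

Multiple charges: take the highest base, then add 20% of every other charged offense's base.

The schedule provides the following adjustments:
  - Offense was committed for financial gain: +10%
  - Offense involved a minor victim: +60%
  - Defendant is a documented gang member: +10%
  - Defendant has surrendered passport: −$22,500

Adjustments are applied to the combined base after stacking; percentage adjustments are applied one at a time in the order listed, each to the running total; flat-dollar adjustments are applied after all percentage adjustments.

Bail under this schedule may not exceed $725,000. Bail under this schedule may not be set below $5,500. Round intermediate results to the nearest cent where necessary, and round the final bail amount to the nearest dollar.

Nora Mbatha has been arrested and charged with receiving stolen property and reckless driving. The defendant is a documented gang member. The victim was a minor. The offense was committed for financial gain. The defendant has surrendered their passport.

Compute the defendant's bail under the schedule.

Base amounts from the schedule: receiving stolen property $38,250; reckless driving $2,900.
Stacking rule: highest base plus 20% of each additional charge. Highest is receiving stolen property at $38,250. Additional: $2,900 × 20% = $580. Combined base = $38,250 + $580 = $38,830.
Offense was committed for financial gain (+10%): $38,830 × 1.1 = $42,713.
Offense involved a minor victim (+60%): $42,713 × 1.6 = $68,340.80.
Defendant is a documented gang member (+10%): $68,340.80 × 1.1 = $75,174.88.
Defendant has surrendered passport (−$22,500 flat): $75,174.88 − $22,500 = $52,674.88.
$52,674.88 is within the $725,000 maximum.
$52,674.88 is at or above the $5,500 minimum.
Rounded to the nearest dollar: $52,675.

$52,675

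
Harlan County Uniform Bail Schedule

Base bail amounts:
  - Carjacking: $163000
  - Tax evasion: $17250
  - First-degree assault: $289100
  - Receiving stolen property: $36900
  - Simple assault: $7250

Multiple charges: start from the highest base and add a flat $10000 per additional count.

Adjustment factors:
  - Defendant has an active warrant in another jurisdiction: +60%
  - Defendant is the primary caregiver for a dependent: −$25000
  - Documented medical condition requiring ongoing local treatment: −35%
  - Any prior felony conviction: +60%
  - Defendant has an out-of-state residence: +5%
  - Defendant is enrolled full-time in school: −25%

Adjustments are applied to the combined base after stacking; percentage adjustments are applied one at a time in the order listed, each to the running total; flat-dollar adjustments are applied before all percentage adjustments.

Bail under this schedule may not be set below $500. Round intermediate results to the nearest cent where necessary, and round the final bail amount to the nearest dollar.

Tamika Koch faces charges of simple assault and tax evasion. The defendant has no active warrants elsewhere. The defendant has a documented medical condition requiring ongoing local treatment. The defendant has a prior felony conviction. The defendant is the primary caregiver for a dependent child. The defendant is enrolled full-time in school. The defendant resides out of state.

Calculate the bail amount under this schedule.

Base amounts from the schedule: simple assault $7250; tax evasion $17250.
Stacking rule: highest base plus $10000 per additional charge. Highest is tax evasion at $17250; 1 additional charge → +$10000. Combined base = $27250.
Defendant is the primary caregiver for a dependent (−$25000 flat): $27250 − $25000 = $2250.
Documented medical condition requiring ongoing local treatment (−35%): $2250 × 0.65 = $1462.50.
Any prior felony conviction (+60%): $1462.50 × 1.6 = $2340.
Defendant has an out-of-state residence (+5%): $2340 × 1.05 = $2457.
Defendant is enrolled full-time in school (−25%): $2457 × 0.75 = $1842.75.
$1842.75 is at or above the $500 minimum.
Rounded to the nearest dollar: $1843.

$1843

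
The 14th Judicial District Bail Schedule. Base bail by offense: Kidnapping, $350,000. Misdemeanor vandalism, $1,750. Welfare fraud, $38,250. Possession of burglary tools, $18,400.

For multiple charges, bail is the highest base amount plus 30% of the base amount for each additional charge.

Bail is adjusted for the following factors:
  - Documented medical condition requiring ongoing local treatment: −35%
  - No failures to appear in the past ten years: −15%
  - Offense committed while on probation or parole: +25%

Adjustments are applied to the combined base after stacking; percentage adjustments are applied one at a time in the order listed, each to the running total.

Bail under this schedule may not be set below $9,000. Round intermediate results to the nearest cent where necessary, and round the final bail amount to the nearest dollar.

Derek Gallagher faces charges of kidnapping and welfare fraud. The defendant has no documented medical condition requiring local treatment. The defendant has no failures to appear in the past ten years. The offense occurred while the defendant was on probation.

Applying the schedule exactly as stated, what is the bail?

$384,067

Base amounts from the schedule: kidnapping $350,000; welfare fraud $38,250.
Stacking rule: highest base plus 30% of each additional charge. Highest is kidnapping at $350,000. Additional: $38,250 × 30% = $11,475. Combined base = $350,000 + $11,475 = $361,475.
No failures to appear in the past ten years (−15%): $361,475 × 0.85 = $307,253.75.
Offense committed while on probation or parole (+25%): $307,253.75 × 1.25 = $384,067.19.
$384,067.19 is at or above the $9,000 minimum.
Rounded to the nearest dollar: $384,067.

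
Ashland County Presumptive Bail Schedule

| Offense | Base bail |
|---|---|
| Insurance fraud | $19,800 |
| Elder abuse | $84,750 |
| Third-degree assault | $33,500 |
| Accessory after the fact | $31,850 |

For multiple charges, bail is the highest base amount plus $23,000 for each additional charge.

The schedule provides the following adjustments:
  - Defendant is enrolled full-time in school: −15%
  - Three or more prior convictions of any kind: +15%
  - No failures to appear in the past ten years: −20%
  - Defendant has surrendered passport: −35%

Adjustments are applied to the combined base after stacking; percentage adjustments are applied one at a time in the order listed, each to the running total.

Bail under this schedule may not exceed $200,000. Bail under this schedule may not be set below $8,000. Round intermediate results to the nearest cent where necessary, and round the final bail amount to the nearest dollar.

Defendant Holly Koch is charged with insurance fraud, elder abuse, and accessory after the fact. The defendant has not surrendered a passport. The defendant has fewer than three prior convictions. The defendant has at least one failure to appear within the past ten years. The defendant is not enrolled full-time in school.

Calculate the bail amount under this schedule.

$130,750

Base amounts from the schedule: insurance fraud $19,800; elder abuse $84,750; accessory after the fact $31,850.
Stacking rule: highest base plus $23,000 per additional charge. Highest is elder abuse at $84,750; 2 additional charges → +$46,000. Combined base = $130,750.
No adjustment factors apply to this defendant.
$130,750 is within the $200,000 maximum.
$130,750 is at or above the $8,000 minimum.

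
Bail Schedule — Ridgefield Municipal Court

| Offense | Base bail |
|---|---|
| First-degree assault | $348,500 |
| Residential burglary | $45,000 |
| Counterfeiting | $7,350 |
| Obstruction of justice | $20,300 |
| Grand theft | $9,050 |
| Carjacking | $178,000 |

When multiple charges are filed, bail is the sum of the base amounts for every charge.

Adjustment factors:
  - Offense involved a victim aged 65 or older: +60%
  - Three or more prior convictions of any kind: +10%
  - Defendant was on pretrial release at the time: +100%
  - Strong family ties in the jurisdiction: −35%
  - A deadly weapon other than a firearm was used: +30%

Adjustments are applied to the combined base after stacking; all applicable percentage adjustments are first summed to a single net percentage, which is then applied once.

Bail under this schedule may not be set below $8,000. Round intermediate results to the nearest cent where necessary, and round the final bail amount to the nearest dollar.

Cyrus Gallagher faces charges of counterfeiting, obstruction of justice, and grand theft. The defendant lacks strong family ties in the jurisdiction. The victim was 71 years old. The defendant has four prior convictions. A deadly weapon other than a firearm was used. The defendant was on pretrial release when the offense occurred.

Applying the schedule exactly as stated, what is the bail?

$110,100

Base amounts from the schedule: counterfeiting $7,350; obstruction of justice $20,300; grand theft $9,050.
Stacking rule: sum of all bases. $7,350 + $20,300 + $9,050 = $36,700.
Net percentage adjustment: +60% +10% +100% +30% = +200%. $36,700 × 3 = $110,100.
$110,100 is at or above the $8,000 minimum.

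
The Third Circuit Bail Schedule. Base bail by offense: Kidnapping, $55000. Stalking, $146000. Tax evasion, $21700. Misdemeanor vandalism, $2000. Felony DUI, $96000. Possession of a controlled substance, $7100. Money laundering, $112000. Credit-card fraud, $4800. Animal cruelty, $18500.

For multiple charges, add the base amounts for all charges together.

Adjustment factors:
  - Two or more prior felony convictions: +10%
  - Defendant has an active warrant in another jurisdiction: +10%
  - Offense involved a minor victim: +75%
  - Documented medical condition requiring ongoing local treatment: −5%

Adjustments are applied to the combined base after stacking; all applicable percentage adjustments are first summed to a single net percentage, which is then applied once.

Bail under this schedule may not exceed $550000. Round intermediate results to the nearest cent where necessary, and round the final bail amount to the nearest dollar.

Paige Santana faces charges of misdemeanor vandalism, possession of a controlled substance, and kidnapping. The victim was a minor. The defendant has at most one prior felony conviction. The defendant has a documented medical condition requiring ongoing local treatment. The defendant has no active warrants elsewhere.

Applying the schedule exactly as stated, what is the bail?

$108970

Base amounts from the schedule: misdemeanor vandalism $2000; possession of a controlled substance $7100; kidnapping $55000.
Stacking rule: sum of all bases. $2000 + $7100 + $55000 = $64100.
Net percentage adjustment: +75% −5% = +70%. $64100 × 1.7 = $108970.
$108970 is within the $550000 maximum.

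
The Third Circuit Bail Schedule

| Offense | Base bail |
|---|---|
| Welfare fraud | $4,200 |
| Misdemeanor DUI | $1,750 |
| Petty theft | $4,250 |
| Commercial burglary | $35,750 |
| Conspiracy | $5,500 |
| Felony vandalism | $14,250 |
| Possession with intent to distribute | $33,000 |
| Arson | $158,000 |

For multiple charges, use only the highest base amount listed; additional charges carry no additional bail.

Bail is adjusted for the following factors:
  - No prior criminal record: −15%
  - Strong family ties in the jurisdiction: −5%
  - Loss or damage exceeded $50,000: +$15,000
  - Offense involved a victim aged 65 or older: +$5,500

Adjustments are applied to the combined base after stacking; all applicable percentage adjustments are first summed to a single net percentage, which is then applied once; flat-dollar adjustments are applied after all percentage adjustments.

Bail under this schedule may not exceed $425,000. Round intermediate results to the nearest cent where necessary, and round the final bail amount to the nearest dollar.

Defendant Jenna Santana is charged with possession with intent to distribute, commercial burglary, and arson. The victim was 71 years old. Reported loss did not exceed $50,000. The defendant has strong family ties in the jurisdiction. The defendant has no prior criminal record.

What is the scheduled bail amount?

$131,900

Base amounts from the schedule: possession with intent to distribute $33,000; commercial burglary $35,750; arson $158,000.
Stacking rule: use the highest base only. Highest is arson at $158,000. Combined base = $158,000.
Net percentage adjustment: −15% −5% = −20%. $158,000 × 0.8 = $126,400.
Offense involved a victim aged 65 or older (+$5,500 flat): $126,400 + $5,500 = $131,900.
$131,900 is within the $425,000 maximum.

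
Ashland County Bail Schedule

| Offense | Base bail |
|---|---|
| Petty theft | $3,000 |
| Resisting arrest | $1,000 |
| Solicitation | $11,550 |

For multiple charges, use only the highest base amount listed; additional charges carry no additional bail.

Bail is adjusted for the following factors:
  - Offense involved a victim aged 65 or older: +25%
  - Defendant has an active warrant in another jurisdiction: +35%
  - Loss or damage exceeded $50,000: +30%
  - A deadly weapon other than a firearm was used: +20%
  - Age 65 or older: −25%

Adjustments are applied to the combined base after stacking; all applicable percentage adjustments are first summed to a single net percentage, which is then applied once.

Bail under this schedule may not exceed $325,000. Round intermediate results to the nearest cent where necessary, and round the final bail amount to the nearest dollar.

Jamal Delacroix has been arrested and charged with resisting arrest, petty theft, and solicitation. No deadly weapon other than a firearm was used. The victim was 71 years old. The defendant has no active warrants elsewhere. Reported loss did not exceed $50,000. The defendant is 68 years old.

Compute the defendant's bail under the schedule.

Base amounts from the schedule: resisting arrest $1,000; petty theft $3,000; solicitation $11,550.
Stacking rule: use the highest base only. Highest is solicitation at $11,550. Combined base = $11,550.
Net percentage adjustment: +25% −25% = +0%. $11,550 × 1 = $11,550.
$11,550 is within the $325,000 maximum.

$11,550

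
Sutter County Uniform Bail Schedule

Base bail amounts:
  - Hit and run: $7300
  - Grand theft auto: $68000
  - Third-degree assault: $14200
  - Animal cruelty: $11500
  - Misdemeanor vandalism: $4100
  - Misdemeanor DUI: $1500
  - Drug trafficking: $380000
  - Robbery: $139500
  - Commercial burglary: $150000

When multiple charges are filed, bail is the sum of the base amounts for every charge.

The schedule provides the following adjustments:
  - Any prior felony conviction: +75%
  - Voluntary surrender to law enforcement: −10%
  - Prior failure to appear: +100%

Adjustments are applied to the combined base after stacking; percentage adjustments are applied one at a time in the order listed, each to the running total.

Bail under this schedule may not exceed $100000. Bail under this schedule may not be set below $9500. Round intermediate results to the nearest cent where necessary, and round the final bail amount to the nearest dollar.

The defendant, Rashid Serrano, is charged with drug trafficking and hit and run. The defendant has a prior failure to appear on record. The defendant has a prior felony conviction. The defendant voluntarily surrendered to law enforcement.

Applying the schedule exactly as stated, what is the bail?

$100000

Base amounts from the schedule: drug trafficking $380000; hit and run $7300.
Stacking rule: sum of all bases. $380000 + $7300 = $387300.
Any prior felony conviction (+75%): $387300 × 1.75 = $677775.
Voluntary surrender to law enforcement (−10%): $677775 × 0.9 = $609997.50.
Prior failure to appear (+100%): $609997.50 × 2 = $1219995.
Result $1219995 exceeds the maximum of $100000; bail is capped at $100000.
$100000 is at or above the $9500 minimum.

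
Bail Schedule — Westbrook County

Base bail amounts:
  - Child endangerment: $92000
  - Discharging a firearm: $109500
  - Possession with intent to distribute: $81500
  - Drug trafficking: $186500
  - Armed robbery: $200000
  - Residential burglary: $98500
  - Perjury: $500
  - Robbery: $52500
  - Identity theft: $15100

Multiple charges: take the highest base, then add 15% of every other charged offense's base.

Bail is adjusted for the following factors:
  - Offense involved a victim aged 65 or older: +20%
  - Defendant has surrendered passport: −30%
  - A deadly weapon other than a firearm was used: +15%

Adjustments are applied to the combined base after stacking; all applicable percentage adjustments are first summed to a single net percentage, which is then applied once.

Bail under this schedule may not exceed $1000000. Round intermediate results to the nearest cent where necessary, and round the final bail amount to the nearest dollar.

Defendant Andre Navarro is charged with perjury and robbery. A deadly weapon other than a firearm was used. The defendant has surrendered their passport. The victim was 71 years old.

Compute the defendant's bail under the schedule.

Base amounts from the schedule: perjury $500; robbery $52500.
Stacking rule: highest base plus 15% of each additional charge. Highest is robbery at $52500. Additional: $500 × 15% = $75. Combined base = $52500 + $75 = $52575.
Net percentage adjustment: +20% −30% +15% = +5%. $52575 × 1.05 = $55203.75.
$55203.75 is within the $1000000 maximum.
Rounded to the nearest dollar: $55204.

$55204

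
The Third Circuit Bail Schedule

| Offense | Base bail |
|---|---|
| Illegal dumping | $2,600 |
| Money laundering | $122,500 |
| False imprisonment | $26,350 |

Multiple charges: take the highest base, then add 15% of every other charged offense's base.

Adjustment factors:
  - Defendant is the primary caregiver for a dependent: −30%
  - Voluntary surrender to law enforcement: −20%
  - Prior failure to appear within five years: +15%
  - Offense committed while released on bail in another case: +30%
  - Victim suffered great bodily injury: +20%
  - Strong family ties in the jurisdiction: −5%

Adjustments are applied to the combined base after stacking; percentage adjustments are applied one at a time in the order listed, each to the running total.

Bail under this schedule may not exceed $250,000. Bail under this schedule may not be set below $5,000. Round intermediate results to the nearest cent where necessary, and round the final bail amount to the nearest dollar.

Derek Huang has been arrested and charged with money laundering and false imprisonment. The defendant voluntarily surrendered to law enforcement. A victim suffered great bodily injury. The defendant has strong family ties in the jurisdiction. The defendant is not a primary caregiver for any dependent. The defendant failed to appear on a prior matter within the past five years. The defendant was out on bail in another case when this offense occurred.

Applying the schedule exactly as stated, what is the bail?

$172,410

Base amounts from the schedule: money laundering $122,500; false imprisonment $26,350.
Stacking rule: highest base plus 15% of each additional charge. Highest is money laundering at $122,500. Additional: $26,350 × 15% = $3,952.50. Combined base = $122,500 + $3,952.50 = $126,452.50.
Voluntary surrender to law enforcement (−20%): $126,452.50 × 0.8 = $101,162.
Prior failure to appear within five years (+15%): $101,162 × 1.15 = $116,336.30.
Offense committed while released on bail in another case (+30%): $116,336.30 × 1.3 = $151,237.19.
Victim suffered great bodily injury (+20%): $151,237.19 × 1.2 = $181,484.63.
Strong family ties in the jurisdiction (−5%): $181,484.63 × 0.95 = $172,410.40.
$172,410.40 is within the $250,000 maximum.
$172,410.40 is at or above the $5,000 minimum.
Rounded to the nearest dollar: $172,410.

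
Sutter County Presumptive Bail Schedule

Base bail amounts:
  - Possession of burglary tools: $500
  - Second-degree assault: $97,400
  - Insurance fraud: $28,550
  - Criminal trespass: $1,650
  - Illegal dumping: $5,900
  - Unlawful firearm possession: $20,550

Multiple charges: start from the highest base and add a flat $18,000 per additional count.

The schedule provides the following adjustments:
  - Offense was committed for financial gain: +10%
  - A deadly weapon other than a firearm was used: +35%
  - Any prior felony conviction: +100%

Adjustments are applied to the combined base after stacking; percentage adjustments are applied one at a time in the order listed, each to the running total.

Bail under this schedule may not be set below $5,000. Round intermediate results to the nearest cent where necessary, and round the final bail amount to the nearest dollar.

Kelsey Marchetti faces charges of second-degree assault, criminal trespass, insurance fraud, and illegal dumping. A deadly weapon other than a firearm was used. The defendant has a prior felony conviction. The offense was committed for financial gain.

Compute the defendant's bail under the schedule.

$449,658

Base amounts from the schedule: second-degree assault $97,400; criminal trespass $1,650; insurance fraud $28,550; illegal dumping $5,900.
Stacking rule: highest base plus $18,000 per additional charge. Highest is second-degree assault at $97,400; 3 additional charges → +$54,000. Combined base = $151,400.
Offense was committed for financial gain (+10%): $151,400 × 1.1 = $166,540.
A deadly weapon other than a firearm was used (+35%): $166,540 × 1.35 = $224,829.
Any prior felony conviction (+100%): $224,829 × 2 = $449,658.
$449,658 is at or above the $5,000 minimum.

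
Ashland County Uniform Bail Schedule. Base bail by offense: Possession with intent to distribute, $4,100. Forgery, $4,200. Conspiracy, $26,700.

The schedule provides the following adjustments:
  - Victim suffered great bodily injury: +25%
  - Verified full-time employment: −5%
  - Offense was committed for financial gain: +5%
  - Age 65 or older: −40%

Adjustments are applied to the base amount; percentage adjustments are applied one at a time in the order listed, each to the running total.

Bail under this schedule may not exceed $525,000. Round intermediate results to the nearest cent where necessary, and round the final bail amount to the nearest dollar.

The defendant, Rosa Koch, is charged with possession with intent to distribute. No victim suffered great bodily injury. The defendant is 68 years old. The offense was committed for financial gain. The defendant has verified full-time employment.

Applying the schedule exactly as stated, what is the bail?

Base amounts from the schedule: possession with intent to distribute $4,100.
Single charge. Combined base = $4,100.
Verified full-time employment (−5%): $4,100 × 0.95 = $3,895.
Offense was committed for financial gain (+5%): $3,895 × 1.05 = $4,089.75.
Age 65 or older (−40%): $4,089.75 × 0.6 = $2,453.85.
$2,453.85 is within the $525,000 maximum.
Rounded to the nearest dollar: $2,454.

$2,454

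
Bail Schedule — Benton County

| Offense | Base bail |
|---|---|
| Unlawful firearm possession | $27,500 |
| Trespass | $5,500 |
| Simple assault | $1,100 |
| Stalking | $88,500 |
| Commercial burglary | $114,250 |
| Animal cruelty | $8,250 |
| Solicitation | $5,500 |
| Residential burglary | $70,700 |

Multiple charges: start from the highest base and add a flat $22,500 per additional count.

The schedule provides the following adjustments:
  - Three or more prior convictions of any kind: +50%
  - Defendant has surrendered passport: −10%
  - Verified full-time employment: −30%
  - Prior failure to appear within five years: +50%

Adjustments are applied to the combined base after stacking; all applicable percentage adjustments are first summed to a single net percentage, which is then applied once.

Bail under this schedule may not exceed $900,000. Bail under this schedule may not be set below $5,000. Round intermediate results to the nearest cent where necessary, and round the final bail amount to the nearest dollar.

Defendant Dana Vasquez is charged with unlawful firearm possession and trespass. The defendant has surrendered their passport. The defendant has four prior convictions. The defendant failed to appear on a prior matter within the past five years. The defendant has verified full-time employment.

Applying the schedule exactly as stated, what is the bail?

$80,000

Base amounts from the schedule: unlawful firearm possession $27,500; trespass $5,500.
Stacking rule: highest base plus $22,500 per additional charge. Highest is unlawful firearm possession at $27,500; 1 additional charge → +$22,500. Combined base = $50,000.
Net percentage adjustment: +50% −10% −30% +50% = +60%. $50,000 × 1.6 = $80,000.
$80,000 is within the $900,000 maximum.
$80,000 is at or above the $5,000 minimum.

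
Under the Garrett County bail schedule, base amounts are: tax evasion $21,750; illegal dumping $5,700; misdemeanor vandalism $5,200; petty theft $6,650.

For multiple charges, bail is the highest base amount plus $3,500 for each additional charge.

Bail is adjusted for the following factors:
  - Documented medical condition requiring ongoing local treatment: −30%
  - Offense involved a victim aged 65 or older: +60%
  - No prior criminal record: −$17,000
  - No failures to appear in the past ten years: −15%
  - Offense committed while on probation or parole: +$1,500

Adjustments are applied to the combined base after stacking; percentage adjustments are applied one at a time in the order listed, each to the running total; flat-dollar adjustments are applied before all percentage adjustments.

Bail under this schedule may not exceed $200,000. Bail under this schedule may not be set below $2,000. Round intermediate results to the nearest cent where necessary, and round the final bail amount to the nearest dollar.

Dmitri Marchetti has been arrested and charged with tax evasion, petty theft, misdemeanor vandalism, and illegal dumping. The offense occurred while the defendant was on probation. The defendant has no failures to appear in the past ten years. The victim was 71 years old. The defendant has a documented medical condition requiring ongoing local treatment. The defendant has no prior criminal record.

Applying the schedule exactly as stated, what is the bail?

Base amounts from the schedule: tax evasion $21,750; petty theft $6,650; misdemeanor vandalism $5,200; illegal dumping $5,700.
Stacking rule: highest base plus $3,500 per additional charge. Highest is tax evasion at $21,750; 3 additional charges → +$10,500. Combined base = $32,250.
No prior criminal record (−$17,000 flat): $32,250 − $17,000 = $15,250.
Offense committed while on probation or parole (+$1,500 flat): $15,250 + $1,500 = $16,750.
Documented medical condition requiring ongoing local treatment (−30%): $16,750 × 0.7 = $11,725.
Offense involved a victim aged 65 or older (+60%): $11,725 × 1.6 = $18,760.
No failures to appear in the past ten years (−15%): $18,760 × 0.85 = $15,946.
$15,946 is within the $200,000 maximum.
$15,946 is at or above the $2,000 minimum.

$15,946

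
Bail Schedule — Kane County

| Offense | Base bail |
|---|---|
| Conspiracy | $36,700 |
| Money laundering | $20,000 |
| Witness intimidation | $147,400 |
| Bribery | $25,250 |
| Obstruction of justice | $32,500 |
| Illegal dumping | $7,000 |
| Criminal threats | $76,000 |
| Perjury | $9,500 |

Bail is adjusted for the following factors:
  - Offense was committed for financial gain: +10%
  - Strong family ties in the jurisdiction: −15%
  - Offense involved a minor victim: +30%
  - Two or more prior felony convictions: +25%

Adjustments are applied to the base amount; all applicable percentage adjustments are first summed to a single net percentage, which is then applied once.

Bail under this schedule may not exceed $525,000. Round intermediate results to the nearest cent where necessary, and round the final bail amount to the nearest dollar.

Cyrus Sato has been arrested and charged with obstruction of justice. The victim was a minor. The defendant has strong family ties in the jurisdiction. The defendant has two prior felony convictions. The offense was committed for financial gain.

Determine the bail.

Base amounts from the schedule: obstruction of justice $32,500.
Single charge. Combined base = $32,500.
Net percentage adjustment: +10% −15% +30% +25% = +50%. $32,500 × 1.5 = $48,750.
$48,750 is within the $525,000 maximum.

$48,750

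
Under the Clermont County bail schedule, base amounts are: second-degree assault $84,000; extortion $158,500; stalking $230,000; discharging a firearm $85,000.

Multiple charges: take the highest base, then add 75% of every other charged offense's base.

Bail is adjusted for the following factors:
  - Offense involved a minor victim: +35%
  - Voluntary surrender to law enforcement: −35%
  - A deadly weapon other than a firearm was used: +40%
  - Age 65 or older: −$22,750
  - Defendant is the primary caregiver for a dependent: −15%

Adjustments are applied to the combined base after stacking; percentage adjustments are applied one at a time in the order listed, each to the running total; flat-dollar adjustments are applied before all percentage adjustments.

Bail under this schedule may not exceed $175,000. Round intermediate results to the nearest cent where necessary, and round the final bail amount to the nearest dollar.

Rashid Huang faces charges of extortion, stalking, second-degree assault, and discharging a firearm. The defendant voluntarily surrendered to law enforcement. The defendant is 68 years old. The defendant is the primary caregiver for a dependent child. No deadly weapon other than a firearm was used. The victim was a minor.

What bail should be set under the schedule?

$175,000

Base amounts from the schedule: extortion $158,500; stalking $230,000; second-degree assault $84,000; discharging a firearm $85,000.
Stacking rule: highest base plus 75% of each additional charge. Highest is stalking at $230,000. Additional: $158,500 × 75% = $118,875; $84,000 × 75% = $63,000; $85,000 × 75% = $63,750. Combined base = $230,000 + $245,625 = $475,625.
Age 65 or older (−$22,750 flat): $475,625 − $22,750 = $452,875.
Offense involved a minor victim (+35%): $452,875 × 1.35 = $611,381.25.
Voluntary surrender to law enforcement (−35%): $611,381.25 × 0.65 = $397,397.81.
Defendant is the primary caregiver for a dependent (−15%): $397,397.81 × 0.85 = $337,788.14.
Result $337,788.14 exceeds the maximum of $175,000; bail is capped at $175,000.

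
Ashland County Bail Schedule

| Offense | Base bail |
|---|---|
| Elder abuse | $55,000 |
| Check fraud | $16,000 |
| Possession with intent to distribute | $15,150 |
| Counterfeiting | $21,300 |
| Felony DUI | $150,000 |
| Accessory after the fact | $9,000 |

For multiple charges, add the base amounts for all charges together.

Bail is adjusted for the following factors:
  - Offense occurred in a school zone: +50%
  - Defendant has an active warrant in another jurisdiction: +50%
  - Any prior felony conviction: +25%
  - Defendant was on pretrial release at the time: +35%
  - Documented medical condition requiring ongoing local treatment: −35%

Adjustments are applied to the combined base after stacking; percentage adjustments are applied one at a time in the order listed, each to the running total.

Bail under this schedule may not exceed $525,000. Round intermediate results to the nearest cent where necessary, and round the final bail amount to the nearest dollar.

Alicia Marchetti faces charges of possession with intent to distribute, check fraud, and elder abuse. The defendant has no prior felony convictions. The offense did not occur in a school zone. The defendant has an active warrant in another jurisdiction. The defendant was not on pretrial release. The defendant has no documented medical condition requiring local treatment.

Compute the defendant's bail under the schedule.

$129,225

Base amounts from the schedule: possession with intent to distribute $15,150; check fraud $16,000; elder abuse $55,000.
Stacking rule: sum of all bases. $15,150 + $16,000 + $55,000 = $86,150.
Defendant has an active warrant in another jurisdiction (+50%): $86,150 × 1.5 = $129,225.
$129,225 is within the $525,000 maximum.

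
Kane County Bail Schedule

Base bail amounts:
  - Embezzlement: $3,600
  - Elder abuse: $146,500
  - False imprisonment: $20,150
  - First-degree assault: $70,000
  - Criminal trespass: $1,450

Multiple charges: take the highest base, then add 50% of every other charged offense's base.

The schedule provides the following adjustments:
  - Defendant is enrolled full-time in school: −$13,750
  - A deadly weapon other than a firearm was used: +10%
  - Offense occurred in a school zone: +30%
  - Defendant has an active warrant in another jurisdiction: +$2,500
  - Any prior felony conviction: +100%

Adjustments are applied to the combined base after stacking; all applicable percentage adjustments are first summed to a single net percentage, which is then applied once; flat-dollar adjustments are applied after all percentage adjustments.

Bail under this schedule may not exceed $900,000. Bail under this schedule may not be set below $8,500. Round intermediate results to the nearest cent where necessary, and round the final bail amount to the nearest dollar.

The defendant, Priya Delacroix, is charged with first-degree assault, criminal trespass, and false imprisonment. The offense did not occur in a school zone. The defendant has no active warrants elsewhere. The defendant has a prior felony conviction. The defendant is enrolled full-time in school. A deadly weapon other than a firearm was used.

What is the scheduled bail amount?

$155,930

Base amounts from the schedule: first-degree assault $70,000; criminal trespass $1,450; false imprisonment $20,150.
Stacking rule: highest base plus 50% of each additional charge. Highest is first-degree assault at $70,000. Additional: $1,450 × 50% = $725; $20,150 × 50% = $10,075. Combined base = $70,000 + $10,800 = $80,800.
Net percentage adjustment: +10% +100% = +110%. $80,800 × 2.1 = $169,680.
Defendant is enrolled full-time in school (−$13,750 flat): $169,680 − $13,750 = $155,930.
$155,930 is within the $900,000 maximum.
$155,930 is at or above the $8,500 minimum.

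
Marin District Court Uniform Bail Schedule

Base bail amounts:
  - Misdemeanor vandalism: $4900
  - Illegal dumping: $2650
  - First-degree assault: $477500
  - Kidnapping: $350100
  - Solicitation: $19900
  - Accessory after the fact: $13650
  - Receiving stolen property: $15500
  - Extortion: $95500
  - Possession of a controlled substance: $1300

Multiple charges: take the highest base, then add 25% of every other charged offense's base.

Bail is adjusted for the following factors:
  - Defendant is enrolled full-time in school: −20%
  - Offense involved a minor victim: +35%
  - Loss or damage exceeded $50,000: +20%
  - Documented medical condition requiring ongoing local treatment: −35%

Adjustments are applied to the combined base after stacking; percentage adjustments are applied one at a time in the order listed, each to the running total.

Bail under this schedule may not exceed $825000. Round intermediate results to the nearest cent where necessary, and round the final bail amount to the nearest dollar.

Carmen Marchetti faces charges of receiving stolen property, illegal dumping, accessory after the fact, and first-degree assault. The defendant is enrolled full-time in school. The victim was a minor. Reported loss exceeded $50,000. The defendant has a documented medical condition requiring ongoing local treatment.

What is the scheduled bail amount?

Base amounts from the schedule: receiving stolen property $15500; illegal dumping $2650; accessory after the fact $13650; first-degree assault $477500.
Stacking rule: highest base plus 25% of each additional charge. Highest is first-degree assault at $477500. Additional: $15500 × 25% = $3875; $2650 × 25% = $662.50; $13650 × 25% = $3412.50. Combined base = $477500 + $7950 = $485450.
Defendant is enrolled full-time in school (−20%): $485450 × 0.8 = $388360.
Offense involved a minor victim (+35%): $388360 × 1.35 = $524286.
Loss or damage exceeded $50,000 (+20%): $524286 × 1.2 = $629143.20.
Documented medical condition requiring ongoing local treatment (−35%): $629143.20 × 0.65 = $408943.08.
$408943.08 is within the $825000 maximum.
Rounded to the nearest dollar: $408943.

$408943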